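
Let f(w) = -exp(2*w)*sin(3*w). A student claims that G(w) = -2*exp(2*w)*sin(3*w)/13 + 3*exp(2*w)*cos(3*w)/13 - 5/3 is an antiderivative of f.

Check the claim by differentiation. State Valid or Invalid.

d/dw[G] = -exp(2*w)*sin(3*w)
This equals f(w) exactly, so the claim holds.

Valid - the claim checks out under differentiation.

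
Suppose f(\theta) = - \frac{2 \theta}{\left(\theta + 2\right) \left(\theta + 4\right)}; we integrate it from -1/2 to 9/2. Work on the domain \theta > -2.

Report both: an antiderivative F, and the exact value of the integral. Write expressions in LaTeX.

Antiderivative: F(\theta) = 2 \log{\left(\theta + 2 \right)} - 4 \log{\left(\theta + 4 \right)}; value = - 4 \log{\left(\frac{17}{2} \right)} - 2 \log{\left(\frac{3}{2} \right)} + 2 \log{\left(\frac{13}{2} \right)} + 4 \log{\left(\frac{7}{2} \right)}

Factor the denominator (\left(\theta + 2\right) \left(\theta + 4\right)) and decompose: f = - \frac{4}{\theta + 4} + \frac{2}{\theta + 2}; each piece integrates to a log, atan, or power term.
F(\theta) = 2 \log{\left(\theta + 2 \right)} - 4 \log{\left(\theta + 4 \right)} is an antiderivative of f.
Check: d/d\theta[2 \log{\left(\theta + 2 \right)} - 4 \log{\left(\theta + 4 \right)}] = - \frac{2 \theta}{\theta^{2} + 6 \theta + 8}, which equals f(\theta).
F(9/2) = - 4 \log{\left(\frac{17}{2} \right)} + 2 \log{\left(\frac{13}{2} \right)}; F(-1/2) = - 4 \log{\left(\frac{7}{2} \right)} + 2 \log{\left(\frac{3}{2} \right)}.
Integral = F(9/2) - F(-1/2) = - 4 \log{\left(\frac{17}{2} \right)} - 2 \log{\left(\frac{3}{2} \right)} + 2 \log{\left(\frac{13}{2} \right)} + 4 \log{\left(\frac{7}{2} \right)}.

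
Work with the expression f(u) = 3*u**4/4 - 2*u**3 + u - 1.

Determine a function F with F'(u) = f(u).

The integrand splits into summands that can be handled one at a time.
Check: d/du[u*(3*u**4 - 10*u**3 + 10*u - 20)/20] = 3*u**4/4 - 2*u**3 + u - 1 = f(u).

An antiderivative is F(u) = u*(3*u**4 - 10*u**3 + 10*u - 20)/20.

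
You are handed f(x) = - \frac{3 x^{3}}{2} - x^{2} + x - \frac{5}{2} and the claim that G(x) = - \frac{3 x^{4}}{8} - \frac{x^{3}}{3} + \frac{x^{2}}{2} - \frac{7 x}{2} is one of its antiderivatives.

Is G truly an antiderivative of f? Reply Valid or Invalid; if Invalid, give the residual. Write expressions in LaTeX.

Invalid: d/dx[G] - f = -1, which is not 0.

d/dx[G] = - \frac{3 x^{3}}{2} - x^{2} + x - \frac{7}{2}
d/dx[G] - f(x) = -1 != 0.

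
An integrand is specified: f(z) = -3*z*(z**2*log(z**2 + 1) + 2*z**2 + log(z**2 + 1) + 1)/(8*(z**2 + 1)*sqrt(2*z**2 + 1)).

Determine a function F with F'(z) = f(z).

An antiderivative is F(z) = -3*sqrt(2*z**2 + 1)*log(z**2 + 1)/16.

Recognize the product-rule pattern: f = u'v + uv' with u = -3*sqrt(2*z**2 + 1)/16, v = log(z**2 + 1), so integration by parts undoes it.
Check: d/dz[-3*sqrt(2*z**2 + 1)*log(z**2 + 1)/16] = (-3*z**3*log(z**2 + 1) - 6*z**3 - 3*z*log(z**2 + 1) - 3*z)/(8*z**2*sqrt(2*z**2 + 1) + 8*sqrt(2*z**2 + 1)), which equals f(z).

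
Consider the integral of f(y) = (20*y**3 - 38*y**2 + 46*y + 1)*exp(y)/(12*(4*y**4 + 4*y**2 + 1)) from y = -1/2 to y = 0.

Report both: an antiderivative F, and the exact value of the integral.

Check any antiderivative F(y) by computing F'(y) and comparing it with f(y).
F(y) = (10*y*exp(y) - 9*exp(y))/(24*y**2 + 12) is an antiderivative of f.
Check: d/dy[(10*y*exp(y) - 9*exp(y))/(24*y**2 + 12)] = (20*y**3*exp(y) - 38*y**2*exp(y) + 46*y*exp(y) + exp(y))/(48*y**4 + 48*y**2 + 12), which equals f(y).
F(0) = -3/4; F(-1/2) = -7*exp(-1/2)/9.
Integral = F(0) - F(-1/2) = -3/4 + 7*exp(-1/2)/9.

Antiderivative: F(y) = (10*y*exp(y) - 9*exp(y))/(24*y**2 + 12); value = -3/4 + 7*exp(-1/2)/9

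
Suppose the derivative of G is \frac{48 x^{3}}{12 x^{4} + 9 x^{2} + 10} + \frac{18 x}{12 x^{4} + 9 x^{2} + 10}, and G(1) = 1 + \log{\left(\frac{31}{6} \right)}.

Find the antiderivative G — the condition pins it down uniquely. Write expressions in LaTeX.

G(x) = \log{\left(2 x^{4} + \frac{3 x^{2}}{2} + \frac{5}{3} \right)} + 1

G'(x) matches the chain-rule pattern g'(h)*h' with inner function h(x) = 2 x^{4} + \frac{3 x^{2}}{2} + \frac{5}{3}; substituting u = h(x) collapses the integral.
A general antiderivative is \log{\left(2 x^{4} + \frac{3 x^{2}}{2} + \frac{5}{3} \right)} + C.
The condition gives C = 1 + \log{\left(\frac{31}{6} \right)} - (\log{\left(\frac{31}{6} \right)}) = 1.
So G(x) = \log{\left(2 x^{4} + \frac{3 x^{2}}{2} + \frac{5}{3} \right)} + 1.
Check: d/dx[\log{\left(2 x^{4} + \frac{3 x^{2}}{2} + \frac{5}{3} \right)} + 1] = \frac{48 x^{3} + 18 x}{12 x^{4} + 9 x^{2} + 10}, which equals G'(x).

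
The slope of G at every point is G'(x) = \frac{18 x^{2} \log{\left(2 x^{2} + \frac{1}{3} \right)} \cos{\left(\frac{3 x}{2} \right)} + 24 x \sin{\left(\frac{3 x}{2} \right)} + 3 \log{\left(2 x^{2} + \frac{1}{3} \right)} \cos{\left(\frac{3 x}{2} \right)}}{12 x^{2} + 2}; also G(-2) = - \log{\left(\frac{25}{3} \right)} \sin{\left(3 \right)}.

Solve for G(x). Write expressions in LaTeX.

G(x) = \log{\left(2 x^{2} + \frac{1}{3} \right)} \sin{\left(\frac{3 x}{2} \right)}

G'(x) has the shape u'v + uv' for u = \log{\left(2 x^{2} + \frac{1}{3} \right)} and v = \sin{\left(\frac{3 x}{2} \right)} — it is the derivative of the product u*v.
A general antiderivative is \log{\left(2 x^{2} + \frac{1}{3} \right)} \sin{\left(\frac{3 x}{2} \right)} + C.
The condition gives C = - \log{\left(\frac{25}{3} \right)} \sin{\left(3 \right)} - (- \log{\left(\frac{25}{3} \right)} \sin{\left(3 \right)}) = 0.
So G(x) = \log{\left(2 x^{2} + \frac{1}{3} \right)} \sin{\left(\frac{3 x}{2} \right)}.
Check: d/dx[\log{\left(2 x^{2} + \frac{1}{3} \right)} \sin{\left(\frac{3 x}{2} \right)}] = \frac{18 x^{2} \log{\left(2 x^{2} + \frac{1}{3} \right)} \cos{\left(\frac{3 x}{2} \right)} + 24 x \sin{\left(\frac{3 x}{2} \right)} + 3 \log{\left(2 x^{2} + \frac{1}{3} \right)} \cos{\left(\frac{3 x}{2} \right)}}{12 x^{2} + 2} = G'(x).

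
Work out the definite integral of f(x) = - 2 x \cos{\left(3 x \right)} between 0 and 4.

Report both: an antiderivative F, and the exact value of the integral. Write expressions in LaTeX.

Antiderivative: F(x) = - \frac{2 x \sin{\left(3 x \right)}}{3} - \frac{2 \cos{\left(3 x \right)}}{9}; value = - \frac{2 \cos{\left(12 \right)}}{9} + \frac{2}{9} - \frac{8 \sin{\left(12 \right)}}{3}

An antiderivative F(x) passes only if d/dx[F] lands on f(x) exactly.
F(x) = - \frac{2 x \sin{\left(3 x \right)}}{3} - \frac{2 \cos{\left(3 x \right)}}{9} is an antiderivative of f.
Check: d/dx[- \frac{2 x \sin{\left(3 x \right)}}{3} - \frac{2 \cos{\left(3 x \right)}}{9}] = - 2 x \cos{\left(3 x \right)} = f(x).
F(4) = - \frac{2 \cos{\left(12 \right)}}{9} - \frac{8 \sin{\left(12 \right)}}{3}; F(0) = - \frac{2}{9}.
Integral = F(4) - F(0) = - \frac{2 \cos{\left(12 \right)}}{9} + \frac{2}{9} - \frac{8 \sin{\left(12 \right)}}{3}.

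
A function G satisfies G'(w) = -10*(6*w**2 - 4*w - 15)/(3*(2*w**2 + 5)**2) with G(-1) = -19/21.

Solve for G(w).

G(w) = (5*w - 5/3)/(w**2 + 5/2) + 1

G'(w) has the shape u'v + uv' for u = 1/(w**2 + 5/2) and v = 5*w - 5/3 — it is the derivative of the product u*v.
A general antiderivative is (5*w - 5/3)/(w**2 + 5/2) + C.
The condition gives C = -19/21 - (-40/21) = 1.
So G(w) = (5*w - 5/3)/(w**2 + 5/2) + 1.
Check: d/dw[(5*w - 5/3)/(w**2 + 5/2) + 1] = (-60*w**2 + 40*w + 150)/(12*w**4 + 60*w**2 + 75), which equals G'(w).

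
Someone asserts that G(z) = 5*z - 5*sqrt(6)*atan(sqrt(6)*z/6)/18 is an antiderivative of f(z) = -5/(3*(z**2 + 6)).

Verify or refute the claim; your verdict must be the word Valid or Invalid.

Invalid: d/dz[G] - f = 5, which is not 0.

d/dz[G] = (15*z**2 + 85)/(3*z**2 + 18)
d/dz[G] - f(z) = 5 != 0.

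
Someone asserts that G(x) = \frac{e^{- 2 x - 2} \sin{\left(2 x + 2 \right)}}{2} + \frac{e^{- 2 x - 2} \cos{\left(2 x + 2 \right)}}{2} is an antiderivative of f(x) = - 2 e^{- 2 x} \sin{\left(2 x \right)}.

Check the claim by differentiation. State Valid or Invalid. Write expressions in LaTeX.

d/dx[G] = - \frac{2 e^{- 2 x} \sin{\left(2 x + 2 \right)}}{e^{2}}
d/dx[G] - f(x) = \frac{\left(2 e^{2} \sin{\left(2 x \right)} - 2 \sin{\left(2 x + 2 \right)}\right) e^{- 2 x}}{e^{2}} != 0.

Invalid: d/dx[G] - f = \frac{\left(2 e^{2} \sin{\left(2 x \right)} - 2 \sin{\left(2 x + 2 \right)}\right) e^{- 2 x}}{e^{2}}, which is not 0.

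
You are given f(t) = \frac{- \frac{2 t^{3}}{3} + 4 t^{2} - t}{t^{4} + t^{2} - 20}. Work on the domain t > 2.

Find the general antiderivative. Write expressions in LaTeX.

Factor the denominator (3 \left(t - 2\right) \left(t + 2\right) \left(t^{2} + 5\right)) and decompose: f = - \frac{7 t - 60}{27 \left(t^{2} + 5\right)} - \frac{35}{54 \left(t + 2\right)} + \frac{13}{54 \left(t - 2\right)}; each piece integrates to a log, atan, or power term.
Check: d/dt[\frac{13 \log{\left(t - 2 \right)}}{54} - \frac{35 \log{\left(t + 2 \right)}}{54} - \frac{7 \log{\left(t^{2} + 5 \right)}}{54} + \frac{4 \sqrt{5} \operatorname{atan}{\left(\frac{\sqrt{5} t}{5} \right)}}{9}] = \frac{- 2 t^{3} + 12 t^{2} - 3 t}{3 t^{4} + 3 t^{2} - 60}, which equals f(t).

F(t) = \frac{13 \log{\left(t - 2 \right)}}{54} - \frac{35 \log{\left(t + 2 \right)}}{54} - \frac{7 \log{\left(t^{2} + 5 \right)}}{54} + \frac{4 \sqrt{5} \operatorname{atan}{\left(\frac{\sqrt{5} t}{5} \right)}}{9} + C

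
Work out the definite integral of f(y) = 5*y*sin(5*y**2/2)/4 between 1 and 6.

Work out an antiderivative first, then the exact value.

The substitution u = 5*y**2/2 works: f is exactly (dF/du)*(du/dy) for that inner function.
F(y) = -cos(5*y**2/2)/4 is an antiderivative of f.
Check: d/dy[-cos(5*y**2/2)/4] = 5*y*sin(5*y**2/2)/4 = f(y).
F(6) = -cos(90)/4; F(1) = -cos(5/2)/4.
Integral = F(6) - F(1) = cos(5/2)/4 - cos(90)/4.

Antiderivative: F(y) = -cos(5*y**2/2)/4; value = cos(5/2)/4 - cos(90)/4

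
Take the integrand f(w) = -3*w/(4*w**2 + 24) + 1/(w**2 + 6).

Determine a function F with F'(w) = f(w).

The integrand splits into summands that can be handled one at a time.
Check: d/dw[-3*log(w**2 + 6)/8 + sqrt(6)*atan(sqrt(6)*w/6)/6] = (4 - 3*w)/(4*w**2 + 24), which equals f(w).

An antiderivative is F(w) = -3*log(w**2 + 6)/8 + sqrt(6)*atan(sqrt(6)*w/6)/6.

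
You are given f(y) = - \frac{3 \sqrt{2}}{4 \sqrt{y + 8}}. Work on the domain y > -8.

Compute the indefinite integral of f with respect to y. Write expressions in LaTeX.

F(y) = - 3 \sqrt{\frac{y}{2} + 4} + C

Recover f(y) by differentiating a candidate F(y); any mismatch rules it out.
Check: d/dy[- 3 \sqrt{\frac{y}{2} + 4}] = - \frac{3 \sqrt{2}}{4 \sqrt{y + 8}} = f(y).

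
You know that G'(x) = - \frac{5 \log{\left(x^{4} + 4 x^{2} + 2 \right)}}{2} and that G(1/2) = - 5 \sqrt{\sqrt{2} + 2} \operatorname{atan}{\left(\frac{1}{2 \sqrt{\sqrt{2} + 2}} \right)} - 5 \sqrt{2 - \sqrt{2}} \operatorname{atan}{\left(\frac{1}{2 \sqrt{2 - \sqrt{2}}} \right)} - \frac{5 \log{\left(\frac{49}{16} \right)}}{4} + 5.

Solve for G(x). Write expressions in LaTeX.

A first test for any G(x): its x-derivative must equal the given G'(x).
A general antiderivative is - \frac{5 x \log{\left(x^{4} + 4 x^{2} + 2 \right)}}{2} + 10 x - 10 \sqrt{\frac{1}{2} - \frac{\sqrt{2}}{4}} \operatorname{atan}{\left(\frac{x}{\sqrt{2 - \sqrt{2}}} \right)} - 10 \sqrt{\frac{\sqrt{2}}{4} + \frac{1}{2}} \operatorname{atan}{\left(\frac{x}{\sqrt{\sqrt{2} + 2}} \right)} + C.
The condition gives C = - 5 \sqrt{\sqrt{2} + 2} \operatorname{atan}{\left(\frac{1}{2 \sqrt{\sqrt{2} + 2}} \right)} - 5 \sqrt{2 - \sqrt{2}} \operatorname{atan}{\left(\frac{1}{2 \sqrt{2 - \sqrt{2}}} \right)} - \frac{5 \log{\left(\frac{49}{16} \right)}}{4} + 5 - (- 5 \sqrt{\sqrt{2} + 2} \operatorname{atan}{\left(\frac{1}{2 \sqrt{\sqrt{2} + 2}} \right)} - 5 \sqrt{2 - \sqrt{2}} \operatorname{atan}{\left(\frac{1}{2 \sqrt{2 - \sqrt{2}}} \right)} - \frac{5 \log{\left(\frac{49}{16} \right)}}{4} + 5) = 0.
So G(x) = \frac{5 \left(- x \log{\left(x^{4} + 4 x^{2} + 2 \right)} + 4 x - 2 \sqrt{2 - \sqrt{2}} \operatorname{atan}{\left(\frac{x}{\sqrt{2 - \sqrt{2}}} \right)} - 2 \sqrt{\sqrt{2} + 2} \operatorname{atan}{\left(\frac{x}{\sqrt{\sqrt{2} + 2}} \right)}\right)}{2}.
Check: d/dx[\frac{5 \left(- x \log{\left(x^{4} + 4 x^{2} + 2 \right)} + 4 x - 2 \sqrt{2 - \sqrt{2}} \operatorname{atan}{\left(\frac{x}{\sqrt{2 - \sqrt{2}}} \right)} - 2 \sqrt{\sqrt{2} + 2} \operatorname{atan}{\left(\frac{x}{\sqrt{\sqrt{2} + 2}} \right)}\right)}{2}] = - \frac{5 \log{\left(x^{4} + 4 x^{2} + 2 \right)}}{2} = G'(x).

G(x) = \frac{5 \left(- x \log{\left(x^{4} + 4 x^{2} + 2 \right)} + 4 x - 2 \sqrt{2 - \sqrt{2}} \operatorname{atan}{\left(\frac{x}{\sqrt{2 - \sqrt{2}}} \right)} - 2 \sqrt{\sqrt{2} + 2} \operatorname{atan}{\left(\frac{x}{\sqrt{\sqrt{2} + 2}} \right)}\right)}{2}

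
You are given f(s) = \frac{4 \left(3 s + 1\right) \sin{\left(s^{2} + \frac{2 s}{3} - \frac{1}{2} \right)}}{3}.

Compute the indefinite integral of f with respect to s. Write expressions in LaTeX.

f matches the chain-rule pattern g'(h)*h' with inner function h(s) = s^{2} + \frac{2 s}{3} - \frac{1}{2}; substituting u = h(s) collapses the integral.
Check: d/ds[- 2 \cos{\left(s^{2} + \frac{2 s}{3} - \frac{1}{2} \right)}] = 4 s \sin{\left(s^{2} + \frac{2 s}{3} - \frac{1}{2} \right)} + \frac{4 \sin{\left(s^{2} + \frac{2 s}{3} - \frac{1}{2} \right)}}{3}, which equals f(s).

F(s) = - 2 \cos{\left(s^{2} + \frac{2 s}{3} - \frac{1}{2} \right)} + C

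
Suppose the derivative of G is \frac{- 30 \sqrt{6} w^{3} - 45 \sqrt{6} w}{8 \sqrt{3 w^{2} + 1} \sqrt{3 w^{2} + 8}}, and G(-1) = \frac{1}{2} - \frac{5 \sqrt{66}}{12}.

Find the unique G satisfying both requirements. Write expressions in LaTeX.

G(w) = \frac{- 5 \sqrt{6} \sqrt{3 w^{2} + 1} \sqrt{3 w^{2} + 8} + 12}{24}

G'(w) has the shape u'v + uv' for u = - \frac{5 \sqrt{\frac{3 w^{2}}{2} + 4}}{4} and v = \sqrt{w^{2} + \frac{1}{3}} — it is the derivative of the product u*v.
A general antiderivative is - \frac{5 \sqrt{w^{2} + \frac{1}{3}} \sqrt{\frac{3 w^{2}}{2} + 4}}{4} + C.
The condition gives C = \frac{1}{2} - \frac{5 \sqrt{66}}{12} - (- \frac{5 \sqrt{66}}{12}) = \frac{1}{2}.
So G(w) = \frac{- 5 \sqrt{6} \sqrt{3 w^{2} + 1} \sqrt{3 w^{2} + 8} + 12}{24}.
Check: d/dw[\frac{- 5 \sqrt{6} \sqrt{3 w^{2} + 1} \sqrt{3 w^{2} + 8} + 12}{24}] = \frac{- 30 \sqrt{6} w^{3} - 45 \sqrt{6} w}{8 \sqrt{3 w^{2} + 1} \sqrt{3 w^{2} + 8}} = G'(w).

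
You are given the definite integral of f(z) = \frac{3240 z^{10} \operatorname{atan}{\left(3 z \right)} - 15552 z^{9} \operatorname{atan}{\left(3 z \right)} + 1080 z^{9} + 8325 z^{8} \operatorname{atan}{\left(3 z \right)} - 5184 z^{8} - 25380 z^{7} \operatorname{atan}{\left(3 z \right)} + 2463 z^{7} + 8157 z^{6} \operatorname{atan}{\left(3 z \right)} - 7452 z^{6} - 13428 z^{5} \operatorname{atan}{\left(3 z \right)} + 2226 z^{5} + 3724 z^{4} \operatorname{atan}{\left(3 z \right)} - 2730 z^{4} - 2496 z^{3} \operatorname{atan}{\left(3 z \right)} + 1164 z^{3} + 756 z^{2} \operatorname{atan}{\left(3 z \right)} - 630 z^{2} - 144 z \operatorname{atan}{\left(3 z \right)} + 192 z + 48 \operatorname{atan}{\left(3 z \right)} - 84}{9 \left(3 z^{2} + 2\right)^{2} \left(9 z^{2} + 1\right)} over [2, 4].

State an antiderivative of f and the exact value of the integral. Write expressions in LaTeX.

Recognize the product-rule pattern: f = u'v + uv' with u = - \frac{4 z}{3 \left(3 z^{2} + 2\right)} - \frac{4 \operatorname{atan}{\left(3 z \right)}}{3}, v = - \frac{2 z^{5}}{3} + 4 z^{4} - \frac{5 z^{3}}{4} + \frac{3 z^{2}}{2} - z + \frac{1}{2}, so integration by parts undoes it.
F(z) = \frac{\left(- z - \left(3 z^{2} + 2\right) \operatorname{atan}{\left(3 z \right)}\right) \left(- 8 z^{5} + 48 z^{4} - 15 z^{3} + 18 z^{2} - 12 z + 6\right)}{9 \left(3 z^{2} + 2\right)} is an antiderivative of f.
Check: d/dz[\frac{\left(- z - \left(3 z^{2} + 2\right) \operatorname{atan}{\left(3 z \right)}\right) \left(- 8 z^{5} + 48 z^{4} - 15 z^{3} + 18 z^{2} - 12 z + 6\right)}{9 \left(3 z^{2} + 2\right)}] = \frac{3240 z^{10} \operatorname{atan}{\left(3 z \right)} - 15552 z^{9} \operatorname{atan}{\left(3 z \right)} + 1080 z^{9} + 8325 z^{8} \operatorname{atan}{\left(3 z \right)} - 5184 z^{8} - 25380 z^{7} \operatorname{atan}{\left(3 z \right)} + 2463 z^{7} + 8157 z^{6} \operatorname{atan}{\left(3 z \right)} - 7452 z^{6} - 13428 z^{5} \operatorname{atan}{\left(3 z \right)} + 2226 z^{5} + 3724 z^{4} \operatorname{atan}{\left(3 z \right)} - 2730 z^{4} - 2496 z^{3} \operatorname{atan}{\left(3 z \right)} + 1164 z^{3} + 756 z^{2} \operatorname{atan}{\left(3 z \right)} - 630 z^{2} - 144 z \operatorname{atan}{\left(3 z \right)} + 192 z + 48 \operatorname{atan}{\left(3 z \right)} - 84}{729 z^{6} + 1053 z^{4} + 432 z^{2} + 36}, which equals f(z).
F(4) = - \frac{3382 \operatorname{atan}{\left(12 \right)}}{9} - \frac{6764}{225}; F(2) = - \frac{446 \operatorname{atan}{\left(6 \right)}}{9} - \frac{446}{63}.
Integral = F(4) - F(2) = - \frac{3382 \operatorname{atan}{\left(12 \right)}}{9} - \frac{4022}{175} + \frac{446 \operatorname{atan}{\left(6 \right)}}{9}.

Antiderivative: F(z) = \frac{\left(- z - \left(3 z^{2} + 2\right) \operatorname{atan}{\left(3 z \right)}\right) \left(- 8 z^{5} + 48 z^{4} - 15 z^{3} + 18 z^{2} - 12 z + 6\right)}{9 \left(3 z^{2} + 2\right)}; value = - \frac{3382 \operatorname{atan}{\left(12 \right)}}{9} - \frac{4022}{175} + \frac{446 \operatorname{atan}{\left(6 \right)}}{9}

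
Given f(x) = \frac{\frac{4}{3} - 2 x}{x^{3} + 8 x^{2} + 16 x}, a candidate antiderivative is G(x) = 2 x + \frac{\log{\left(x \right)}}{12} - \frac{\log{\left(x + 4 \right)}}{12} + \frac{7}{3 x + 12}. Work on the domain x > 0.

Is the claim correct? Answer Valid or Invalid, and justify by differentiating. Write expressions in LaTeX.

d/dx[G] = \frac{6 x^{3} + 48 x^{2} + 90 x + 4}{3 x^{3} + 24 x^{2} + 48 x}
d/dx[G] - f(x) = 2 != 0.

Invalid: d/dx[G] - f = 2, which is not 0.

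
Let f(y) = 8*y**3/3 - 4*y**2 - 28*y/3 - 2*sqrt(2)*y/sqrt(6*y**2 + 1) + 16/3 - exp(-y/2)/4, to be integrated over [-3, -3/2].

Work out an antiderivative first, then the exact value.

Antiderivative: F(y) = 2*y**4/3 - 4*y**3/3 - 14*y**2/3 + 16*y/3 - 2*sqrt(3*y**2 + 1/2)/3 + exp(-y/2)/2; value = -341/8 - exp(3/2)/2 - sqrt(29)/3 + exp(3/4)/2 + sqrt(110)/3

Integrate term by term and add the pieces.
F(y) = 2*y**4/3 - 4*y**3/3 - 14*y**2/3 + 16*y/3 - 2*sqrt(3*y**2 + 1/2)/3 + exp(-y/2)/2 is an antiderivative of f.
Check: d/dy[2*y**4/3 - 4*y**3/3 - 14*y**2/3 + 16*y/3 - 2*sqrt(3*y**2 + 1/2)/3 + exp(-y/2)/2] = (32*y**3*sqrt(6*y**2 + 1)*exp(y/2) - 48*y**2*sqrt(6*y**2 + 1)*exp(y/2) - 112*y*sqrt(6*y**2 + 1)*exp(y/2) - 24*sqrt(2)*y*exp(y/2) + 64*sqrt(6*y**2 + 1)*exp(y/2) - 3*sqrt(6*y**2 + 1))*exp(-y/2)/(12*sqrt(6*y**2 + 1)), which equals f(y).
F(-3/2) = -85/8 - sqrt(29)/3 + exp(3/4)/2; F(-3) = -sqrt(110)/3 + exp(3/2)/2 + 32.
Integral = F(-3/2) - F(-3) = -341/8 - exp(3/2)/2 - sqrt(29)/3 + exp(3/4)/2 + sqrt(110)/3.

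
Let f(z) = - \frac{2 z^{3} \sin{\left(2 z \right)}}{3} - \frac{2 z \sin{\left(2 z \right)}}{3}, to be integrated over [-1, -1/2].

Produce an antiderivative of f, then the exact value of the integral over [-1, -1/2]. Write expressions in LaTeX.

Integrate term by term and add the pieces.
F(z) = \frac{z^{3} \cos{\left(2 z \right)}}{3} - \frac{z^{2} \sin{\left(2 z \right)}}{2} - \frac{z \cos{\left(2 z \right)}}{6} + \frac{\sin{\left(2 z \right)}}{12} is an antiderivative of f.
Check: d/dz[\frac{z^{3} \cos{\left(2 z \right)}}{3} - \frac{z^{2} \sin{\left(2 z \right)}}{2} - \frac{z \cos{\left(2 z \right)}}{6} + \frac{\sin{\left(2 z \right)}}{12}] = - \frac{2 z^{3} \sin{\left(2 z \right)}}{3} - \frac{2 z \sin{\left(2 z \right)}}{3} = f(z).
F(-1/2) = \frac{\cos{\left(1 \right)}}{24} + \frac{\sin{\left(1 \right)}}{24}; F(-1) = - \frac{\cos{\left(2 \right)}}{6} + \frac{5 \sin{\left(2 \right)}}{12}.
Integral = F(-1/2) - F(-1) = - \frac{5 \sin{\left(2 \right)}}{12} + \frac{\cos{\left(2 \right)}}{6} + \frac{\cos{\left(1 \right)}}{24} + \frac{\sin{\left(1 \right)}}{24}.

Antiderivative: F(z) = \frac{z^{3} \cos{\left(2 z \right)}}{3} - \frac{z^{2} \sin{\left(2 z \right)}}{2} - \frac{z \cos{\left(2 z \right)}}{6} + \frac{\sin{\left(2 z \right)}}{12}; value = - \frac{5 \sin{\left(2 \right)}}{12} + \frac{\cos{\left(2 \right)}}{6} + \frac{\cos{\left(1 \right)}}{24} + \frac{\sin{\left(1 \right)}}{24}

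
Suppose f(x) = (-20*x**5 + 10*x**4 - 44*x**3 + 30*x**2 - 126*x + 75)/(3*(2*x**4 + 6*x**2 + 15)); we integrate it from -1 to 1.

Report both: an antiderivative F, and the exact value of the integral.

Antiderivative: F(x) = -(5*x**2 - 5*x - 2*log(2*x**4/3 + 2*x**2 + 5) - 4)/3; value = 10/3

Recover f(x) by differentiating a candidate F(x); any mismatch rules it out.
F(x) = -(5*x**2 - 5*x - 2*log(2*x**4/3 + 2*x**2 + 5) - 4)/3 is an antiderivative of f.
Check: d/dx[-(5*x**2 - 5*x - 2*log(2*x**4/3 + 2*x**2 + 5) - 4)/3] = (-20*x**5 + 10*x**4 - 44*x**3 + 30*x**2 - 126*x + 75)/(6*x**4 + 18*x**2 + 45), which equals f(x).
F(1) = 4/3 + 2*log(23/3)/3; F(-1) = -2 + 2*log(23/3)/3.
Integral = F(1) - F(-1) = 10/3.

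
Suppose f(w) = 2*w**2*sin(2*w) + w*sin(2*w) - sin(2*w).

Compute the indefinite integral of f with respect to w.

The integrand splits into summands that can be handled one at a time.
Check: d/dw[-w**2*cos(2*w) + w*sin(2*w) - w*cos(2*w)/2 + sin(2*w)/4 + cos(2*w)] = 2*w**2*sin(2*w) + w*sin(2*w) - sin(2*w) = f(w).

F(w) = -w**2*cos(2*w) + w*sin(2*w) - w*cos(2*w)/2 + sin(2*w)/4 + cos(2*w) + C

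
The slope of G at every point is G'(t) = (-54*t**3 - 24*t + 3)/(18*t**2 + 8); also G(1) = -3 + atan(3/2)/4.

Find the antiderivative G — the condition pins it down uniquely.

A first test for any G(t): its t-derivative must equal the given G'(t).
A general antiderivative is -3*t**2/2 + atan(3*t/2)/4 - 2 + C.
The condition gives C = -3 + atan(3/2)/4 - (-7/2 + atan(3/2)/4) = 1/2.
So G(t) = (-6*t**2 + atan(3*t/2) - 6)/4.
Check: d/dt[(-6*t**2 + atan(3*t/2) - 6)/4] = (-54*t**3 - 24*t + 3)/(18*t**2 + 8) = G'(t).

G(t) = (-6*t**2 + atan(3*t/2) - 6)/4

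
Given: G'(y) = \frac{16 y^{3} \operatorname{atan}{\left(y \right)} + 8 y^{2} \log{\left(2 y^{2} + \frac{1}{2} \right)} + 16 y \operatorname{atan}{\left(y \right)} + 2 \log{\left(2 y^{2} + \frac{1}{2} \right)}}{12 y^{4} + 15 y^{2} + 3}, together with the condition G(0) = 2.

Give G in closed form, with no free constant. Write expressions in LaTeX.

G'(y) has the shape u'v + uv' for u = \frac{2 \operatorname{atan}{\left(y \right)}}{3} and v = \log{\left(2 y^{2} + \frac{1}{2} \right)} — it is the derivative of the product u*v.
A general antiderivative is \frac{2 \log{\left(2 y^{2} + \frac{1}{2} \right)} \operatorname{atan}{\left(y \right)}}{3} + C.
The condition gives C = 2 - (0) = 2.
So G(y) = \frac{2 \log{\left(2 y^{2} + \frac{1}{2} \right)} \operatorname{atan}{\left(y \right)}}{3} + 2.
Check: d/dy[\frac{2 \log{\left(2 y^{2} + \frac{1}{2} \right)} \operatorname{atan}{\left(y \right)}}{3} + 2] = \frac{16 y^{3} \operatorname{atan}{\left(y \right)} + 8 y^{2} \log{\left(2 y^{2} + \frac{1}{2} \right)} + 16 y \operatorname{atan}{\left(y \right)} + 2 \log{\left(2 y^{2} + \frac{1}{2} \right)}}{12 y^{4} + 15 y^{2} + 3} = G'(y).

G(y) = \frac{2 \log{\left(2 y^{2} + \frac{1}{2} \right)} \operatorname{atan}{\left(y \right)}}{3} + 2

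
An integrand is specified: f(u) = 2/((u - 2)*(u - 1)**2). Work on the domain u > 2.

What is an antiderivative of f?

An antiderivative is F(u) = -2*(-u*log(u - 2) + u*log(u - 1) + log(u - 2) - log(u - 1) - 1)/(u - 1).

The denominator factors as (u - 2)*(u - 1)**2; partial fractions split f into directly integrable pieces: -2/(u - 1) - 2/(u - 1)**2 + 2/(u - 2).
Check: d/du[-2*(-u*log(u - 2) + u*log(u - 1) + log(u - 2) - log(u - 1) - 1)/(u - 1)] = 2/(u**3 - 4*u**2 + 5*u - 2), which equals f(u).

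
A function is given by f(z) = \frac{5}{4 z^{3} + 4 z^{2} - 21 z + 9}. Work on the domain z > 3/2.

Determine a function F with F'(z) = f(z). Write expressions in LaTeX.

Factor the denominator (\left(z + 3\right) \left(2 z - 3\right) \left(2 z - 1\right)) and decompose: f = - \frac{5}{7 \left(2 z - 1\right)} + \frac{5}{9 \left(2 z - 3\right)} + \frac{5}{63 \left(z + 3\right)}; each piece integrates to a log, atan, or power term.
Check: d/dz[\frac{5 \log{\left(z - \frac{3}{2} \right)}}{18} - \frac{5 \log{\left(z - \frac{1}{2} \right)}}{14} + \frac{5 \log{\left(z + 3 \right)}}{63}] = \frac{5}{4 z^{3} + 4 z^{2} - 21 z + 9} = f(z).

An antiderivative is F(z) = \frac{5 \log{\left(z - \frac{3}{2} \right)}}{18} - \frac{5 \log{\left(z - \frac{1}{2} \right)}}{14} + \frac{5 \log{\left(z + 3 \right)}}{63}.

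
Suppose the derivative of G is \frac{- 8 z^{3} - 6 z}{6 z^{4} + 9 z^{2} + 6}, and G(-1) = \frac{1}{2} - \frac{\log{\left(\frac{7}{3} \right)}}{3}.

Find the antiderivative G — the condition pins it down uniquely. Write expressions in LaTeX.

G(z) = - \frac{2 \log{\left(\frac{2 z^{4}}{3} + z^{2} + \frac{2}{3} \right)} - 3}{6}

G'(z) matches the chain-rule pattern g'(h)*h' with inner function h(z) = \frac{2 z^{4}}{3} + z^{2} + \frac{2}{3}; substituting u = h(z) collapses the integral.
A general antiderivative is - \frac{\log{\left(\frac{2 z^{4}}{3} + z^{2} + \frac{2}{3} \right)}}{3} + C.
The condition gives C = \frac{1}{2} - \frac{\log{\left(\frac{7}{3} \right)}}{3} - (- \frac{\log{\left(\frac{7}{3} \right)}}{3}) = \frac{1}{2}.
So G(z) = - \frac{2 \log{\left(\frac{2 z^{4}}{3} + z^{2} + \frac{2}{3} \right)} - 3}{6}.
Check: d/dz[- \frac{2 \log{\left(\frac{2 z^{4}}{3} + z^{2} + \frac{2}{3} \right)} - 3}{6}] = \frac{- 8 z^{3} - 6 z}{6 z^{4} + 9 z^{2} + 6} = G'(z).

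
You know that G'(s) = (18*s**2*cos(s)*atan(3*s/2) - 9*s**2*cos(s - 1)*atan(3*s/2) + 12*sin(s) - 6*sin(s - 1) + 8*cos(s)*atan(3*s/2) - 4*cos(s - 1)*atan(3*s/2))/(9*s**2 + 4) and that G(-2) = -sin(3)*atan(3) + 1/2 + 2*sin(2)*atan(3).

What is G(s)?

G(s) = (-2*(-2*sin(s) + sin(s - 1))*atan(3*s/2) + 1)/2

G'(s) has the shape u'v + uv' for u = 2*sin(s) - sin(s - 1) and v = atan(3*s/2) — it is the derivative of the product u*v.
A general antiderivative is -(-2*sin(s) + sin(s - 1))*atan(3*s/2) + C.
The condition gives C = -sin(3)*atan(3) + 1/2 + 2*sin(2)*atan(3) - (-sin(3)*atan(3) + 2*sin(2)*atan(3)) = 1/2.
So G(s) = (-2*(-2*sin(s) + sin(s - 1))*atan(3*s/2) + 1)/2.
Check: d/ds[(-2*(-2*sin(s) + sin(s - 1))*atan(3*s/2) + 1)/2] = (18*s**2*cos(s)*atan(3*s/2) - 9*s**2*cos(s - 1)*atan(3*s/2) + 12*sin(s) - 6*sin(s - 1) + 8*cos(s)*atan(3*s/2) - 4*cos(s - 1)*atan(3*s/2))/(9*s**2 + 4) = G'(s).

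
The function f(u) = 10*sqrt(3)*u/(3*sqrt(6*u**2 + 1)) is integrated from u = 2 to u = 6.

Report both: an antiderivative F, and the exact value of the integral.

Antiderivative: F(u) = 5*sqrt(3)*sqrt(6*u**2 + 1)/9; value = -25*sqrt(3)/9 + 5*sqrt(651)/9

f matches the chain-rule pattern g'(h)*h' with inner function h(u) = 2*u**2 + 1/3; substituting w = h(u) collapses the integral.
F(u) = 5*sqrt(3)*sqrt(6*u**2 + 1)/9 is an antiderivative of f.
Check: d/du[5*sqrt(3)*sqrt(6*u**2 + 1)/9] = 10*sqrt(3)*u/(3*sqrt(6*u**2 + 1)) = f(u).
F(6) = 5*sqrt(651)/9; F(2) = 25*sqrt(3)/9.
Integral = F(6) - F(2) = -25*sqrt(3)/9 + 5*sqrt(651)/9.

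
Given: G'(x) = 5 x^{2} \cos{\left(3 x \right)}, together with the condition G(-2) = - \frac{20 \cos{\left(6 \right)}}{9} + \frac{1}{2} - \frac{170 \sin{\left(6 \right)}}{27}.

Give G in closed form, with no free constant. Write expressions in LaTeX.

For G(x) to be correct, d/dx[G] must agree with the stated G'(x) identically.
A general antiderivative is \frac{5 x^{2} \sin{\left(3 x \right)}}{3} + \frac{10 x \cos{\left(3 x \right)}}{9} - \frac{10 \sin{\left(3 x \right)}}{27} + C.
The condition gives C = - \frac{20 \cos{\left(6 \right)}}{9} + \frac{1}{2} - \frac{170 \sin{\left(6 \right)}}{27} - (- \frac{20 \cos{\left(6 \right)}}{9} - \frac{170 \sin{\left(6 \right)}}{27}) = \frac{1}{2}.
So G(x) = \frac{90 x^{2} \sin{\left(3 x \right)} + 60 x \cos{\left(3 x \right)} - 20 \sin{\left(3 x \right)} + 27}{54}.
Check: d/dx[\frac{90 x^{2} \sin{\left(3 x \right)} + 60 x \cos{\left(3 x \right)} - 20 \sin{\left(3 x \right)} + 27}{54}] = 5 x^{2} \cos{\left(3 x \right)} = G'(x).

G(x) = \frac{90 x^{2} \sin{\left(3 x \right)} + 60 x \cos{\left(3 x \right)} - 20 \sin{\left(3 x \right)} + 27}{54}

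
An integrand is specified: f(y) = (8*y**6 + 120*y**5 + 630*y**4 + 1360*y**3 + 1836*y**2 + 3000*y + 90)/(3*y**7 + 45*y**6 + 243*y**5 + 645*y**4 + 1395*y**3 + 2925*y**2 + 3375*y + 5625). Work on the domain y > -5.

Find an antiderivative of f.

For F(y) to be correct the identity F'(y) - f(y) = 0 must hold.
Check: d/dy[2*log(y**4/3 + 2*y**2 + 5)/3 - 1/(y**2 + 10*y + 25)] = (8*y**6 + 120*y**5 + 630*y**4 + 1360*y**3 + 1836*y**2 + 3000*y + 90)/(3*y**7 + 45*y**6 + 243*y**5 + 645*y**4 + 1395*y**3 + 2925*y**2 + 3375*y + 5625) = f(y).

An antiderivative is F(y) = 2*log(y**4/3 + 2*y**2 + 5)/3 - 1/(y**2 + 10*y + 25).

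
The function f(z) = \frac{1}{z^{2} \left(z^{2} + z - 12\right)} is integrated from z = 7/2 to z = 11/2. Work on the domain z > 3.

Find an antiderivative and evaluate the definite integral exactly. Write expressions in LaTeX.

Antiderivative: F(z) = - \frac{\log{\left(z \right)}}{144} + \frac{\log{\left(z - 3 \right)}}{63} - \frac{\log{\left(z + 4 \right)}}{112} + \frac{1}{12 z}; value = - \frac{\log{\left(\frac{19}{2} \right)}}{112} - \frac{\log{\left(\frac{11}{2} \right)}}{144} - \frac{2}{231} + \frac{\log{\left(\frac{7}{2} \right)}}{144} + \frac{\log{\left(2 \right)}}{63} + \frac{\log{\left(\frac{5}{2} \right)}}{63} + \frac{\log{\left(\frac{15}{2} \right)}}{112}

Factor the denominator (z^{2} \left(z - 3\right) \left(z + 4\right)) and decompose: f = - \frac{1}{112 \left(z + 4\right)} + \frac{1}{63 \left(z - 3\right)} - \frac{1}{144 z} - \frac{1}{12 z^{2}}; each piece integrates to a log, atan, or power term.
F(z) = - \frac{\log{\left(z \right)}}{144} + \frac{\log{\left(z - 3 \right)}}{63} - \frac{\log{\left(z + 4 \right)}}{112} + \frac{1}{12 z} is an antiderivative of f.
Check: d/dz[- \frac{\log{\left(z \right)}}{144} + \frac{\log{\left(z - 3 \right)}}{63} - \frac{\log{\left(z + 4 \right)}}{112} + \frac{1}{12 z}] = \frac{1}{z^{4} + z^{3} - 12 z^{2}}, which equals f(z).
F(11/2) = - \frac{\log{\left(\frac{19}{2} \right)}}{112} - \frac{\log{\left(\frac{11}{2} \right)}}{144} + \frac{\log{\left(\frac{5}{2} \right)}}{63} + \frac{1}{66}; F(7/2) = - \frac{\log{\left(\frac{15}{2} \right)}}{112} - \frac{\log{\left(2 \right)}}{63} - \frac{\log{\left(\frac{7}{2} \right)}}{144} + \frac{1}{42}.
Integral = F(11/2) - F(7/2) = - \frac{\log{\left(\frac{19}{2} \right)}}{112} - \frac{\log{\left(\frac{11}{2} \right)}}{144} - \frac{2}{231} + \frac{\log{\left(\frac{7}{2} \right)}}{144} + \frac{\log{\left(2 \right)}}{63} + \frac{\log{\left(\frac{5}{2} \right)}}{63} + \frac{\log{\left(\frac{15}{2} \right)}}{112}.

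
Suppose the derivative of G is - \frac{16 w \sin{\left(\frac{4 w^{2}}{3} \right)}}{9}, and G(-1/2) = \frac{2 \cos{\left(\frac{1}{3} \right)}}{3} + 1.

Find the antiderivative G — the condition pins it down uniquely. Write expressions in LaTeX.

G'(w) matches the chain-rule pattern g'(h)*h' with inner function h(w) = \frac{4 w^{2}}{3}; substituting u = h(w) collapses the integral.
A general antiderivative is \frac{2 \cos{\left(\frac{4 w^{2}}{3} \right)}}{3} + C.
The condition gives C = \frac{2 \cos{\left(\frac{1}{3} \right)}}{3} + 1 - (\frac{2 \cos{\left(\frac{1}{3} \right)}}{3}) = 1.
So G(w) = \frac{2 \cos{\left(\frac{4 w^{2}}{3} \right)}}{3} + 1.
Check: d/dw[\frac{2 \cos{\left(\frac{4 w^{2}}{3} \right)}}{3} + 1] = - \frac{16 w \sin{\left(\frac{4 w^{2}}{3} \right)}}{9} = G'(w).

G(w) = \frac{2 \cos{\left(\frac{4 w^{2}}{3} \right)}}{3} + 1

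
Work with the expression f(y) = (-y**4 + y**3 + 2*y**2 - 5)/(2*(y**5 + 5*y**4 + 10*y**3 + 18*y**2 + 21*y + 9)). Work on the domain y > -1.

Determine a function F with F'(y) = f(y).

An antiderivative is F(y) = 3*log(y + 1)/16 - 95*log(y + 3)/96 + 29*log(y**2 + 3)/192 + 17*sqrt(3)*atan(sqrt(3)*y/3)/96 + 5/(16*y + 16).

The denominator factors as 2*(y + 1)**2*(y + 3)*(y**2 + 3); partial fractions split f into directly integrable pieces: (29*y + 51)/(96*(y**2 + 3)) - 95/(96*(y + 3)) + 3/(16*(y + 1)) - 5/(16*(y + 1)**2).
Check: d/dy[3*log(y + 1)/16 - 95*log(y + 3)/96 + 29*log(y**2 + 3)/192 + 17*sqrt(3)*atan(sqrt(3)*y/3)/96 + 5/(16*y + 16)] = (-y**4 + y**3 + 2*y**2 - 5)/(2*y**5 + 10*y**4 + 20*y**3 + 36*y**2 + 42*y + 18), which equals f(y).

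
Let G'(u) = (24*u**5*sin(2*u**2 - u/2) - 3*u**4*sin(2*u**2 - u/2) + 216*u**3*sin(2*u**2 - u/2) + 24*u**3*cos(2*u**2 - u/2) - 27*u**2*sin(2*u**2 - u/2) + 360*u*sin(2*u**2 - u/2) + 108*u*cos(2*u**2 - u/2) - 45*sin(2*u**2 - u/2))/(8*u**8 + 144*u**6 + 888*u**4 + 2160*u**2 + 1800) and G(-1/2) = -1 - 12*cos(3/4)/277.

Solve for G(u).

G'(u) has the shape v'r + vr' for v = -1/(4*(u**4/3 + 3*u**2 + 5)) and r = cos(2*u**2 - u/2) — it is the derivative of the product v*r.
A general antiderivative is -cos(2*u**2 - u/2)/(4*(u**4/3 + 3*u**2 + 5)) + C.
The condition gives C = -1 - 12*cos(3/4)/277 - (-12*cos(3/4)/277) = -1.
So G(u) = (-4*u**4 - 36*u**2 - 3*cos(2*u**2 - u/2) - 60)/(4*(u**4 + 9*u**2 + 15)).
Check: d/du[(-4*u**4 - 36*u**2 - 3*cos(2*u**2 - u/2) - 60)/(4*(u**4 + 9*u**2 + 15))] = (24*u**5*sin(2*u**2 - u/2) - 3*u**4*sin(2*u**2 - u/2) + 216*u**3*sin(2*u**2 - u/2) + 24*u**3*cos(2*u**2 - u/2) - 27*u**2*sin(2*u**2 - u/2) + 360*u*sin(2*u**2 - u/2) + 108*u*cos(2*u**2 - u/2) - 45*sin(2*u**2 - u/2))/(8*u**8 + 144*u**6 + 888*u**4 + 2160*u**2 + 1800) = G'(u).

G(u) = (-4*u**4 - 36*u**2 - 3*cos(2*u**2 - u/2) - 60)/(4*(u**4 + 9*u**2 + 15))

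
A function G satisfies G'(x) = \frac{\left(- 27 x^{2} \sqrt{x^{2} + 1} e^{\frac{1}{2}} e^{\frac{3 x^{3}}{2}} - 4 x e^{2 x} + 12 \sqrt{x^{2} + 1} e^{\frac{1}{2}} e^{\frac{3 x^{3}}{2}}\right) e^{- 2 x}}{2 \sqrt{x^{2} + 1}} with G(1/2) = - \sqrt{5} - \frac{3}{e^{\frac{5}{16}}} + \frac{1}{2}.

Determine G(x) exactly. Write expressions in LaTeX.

Differentiate the proposed G(x) back; it has to land on the given G'(x).
A general antiderivative is - 2 \sqrt{x^{2} + 1} - 3 e^{\frac{3 x^{3}}{2} - 2 x + \frac{1}{2}} + C.
The condition gives C = - \sqrt{5} - \frac{3}{e^{\frac{5}{16}}} + \frac{1}{2} - (- \sqrt{5} - \frac{3}{e^{\frac{5}{16}}}) = \frac{1}{2}.
So G(x) = - 2 \sqrt{x^{2} + 1} + \frac{1}{2} - 3 e^{\frac{1}{2}} e^{- 2 x} e^{\frac{3 x^{3}}{2}}.
Check: d/dx[- 2 \sqrt{x^{2} + 1} + \frac{1}{2} - 3 e^{\frac{1}{2}} e^{- 2 x} e^{\frac{3 x^{3}}{2}}] = \frac{\left(- 27 x^{2} \sqrt{x^{2} + 1} e^{\frac{1}{2}} e^{\frac{3 x^{3}}{2}} - 4 x e^{2 x} + 12 \sqrt{x^{2} + 1} e^{\frac{1}{2}} e^{\frac{3 x^{3}}{2}}\right) e^{- 2 x}}{2 \sqrt{x^{2} + 1}} = G'(x).

G(x) = - 2 \sqrt{x^{2} + 1} + \frac{1}{2} - 3 e^{\frac{1}{2}} e^{- 2 x} e^{\frac{3 x^{3}}{2}}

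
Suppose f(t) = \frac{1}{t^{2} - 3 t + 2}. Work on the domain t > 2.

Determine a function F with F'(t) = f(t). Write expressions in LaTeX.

The denominator factors as \left(t - 2\right) \left(t - 1\right); partial fractions split f into directly integrable pieces: - \frac{1}{t - 1} + \frac{1}{t - 2}.
Check: d/dt[\log{\left(t - 2 \right)} - \log{\left(t - 1 \right)}] = \frac{1}{t^{2} - 3 t + 2} = f(t).

An antiderivative is F(t) = \log{\left(t - 2 \right)} - \log{\left(t - 1 \right)}.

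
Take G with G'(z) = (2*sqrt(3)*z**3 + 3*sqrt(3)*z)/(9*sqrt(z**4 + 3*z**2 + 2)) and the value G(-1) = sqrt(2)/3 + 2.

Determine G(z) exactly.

The substitution u = z**4/3 + z**2 + 2/3 works: G'(z) is exactly (dG/du)*(du/dz) for that inner function.
A general antiderivative is sqrt(z**4/3 + z**2 + 2/3)/3 + C.
The condition gives C = sqrt(2)/3 + 2 - (sqrt(2)/3) = 2.
So G(z) = sqrt(z**4/3 + z**2 + 2/3)/3 + 2.
Check: d/dz[sqrt(z**4/3 + z**2 + 2/3)/3 + 2] = (2*sqrt(3)*z**3 + 3*sqrt(3)*z)/(9*sqrt(z**4 + 3*z**2 + 2)) = G'(z).

G(z) = sqrt(z**4/3 + z**2 + 2/3)/3 + 2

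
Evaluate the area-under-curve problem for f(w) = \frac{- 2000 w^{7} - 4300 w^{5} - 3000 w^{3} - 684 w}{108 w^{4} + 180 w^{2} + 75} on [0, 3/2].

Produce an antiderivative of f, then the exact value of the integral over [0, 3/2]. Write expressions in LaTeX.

Recognize the product-rule pattern: f = u'v + uv' with u = - 2 \left(\frac{5 w^{2}}{3} + 1\right)^{3}, v = \frac{1}{2 w^{2} + \frac{5}{3}}, so integration by parts undoes it.
F(w) = - \frac{2 \left(\frac{5 w^{2}}{3} + 1\right)^{3}}{2 w^{2} + \frac{5}{3}} is an antiderivative of f.
Check: d/dw[- \frac{2 \left(\frac{5 w^{2}}{3} + 1\right)^{3}}{2 w^{2} + \frac{5}{3}}] = \frac{- 2000 w^{7} - 4300 w^{5} - 3000 w^{3} - 684 w}{108 w^{4} + 180 w^{2} + 75} = f(w).
F(3/2) = - \frac{20577}{592}; F(0) = - \frac{6}{5}.
Integral = F(3/2) - F(0) = - \frac{99333}{2960}.

Antiderivative: F(w) = - \frac{2 \left(\frac{5 w^{2}}{3} + 1\right)^{3}}{2 w^{2} + \frac{5}{3}}; value = - \frac{99333}{2960}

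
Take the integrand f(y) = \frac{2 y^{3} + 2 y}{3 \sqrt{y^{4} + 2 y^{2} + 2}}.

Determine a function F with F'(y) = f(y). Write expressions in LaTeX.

f matches the chain-rule pattern g'(h)*h' with inner function h(y) = y^{4} + 2 y^{2} + 2; substituting u = h(y) collapses the integral.
Check: d/dy[\frac{\sqrt{y^{4} + 2 y^{2} + 2}}{3}] = \frac{2 y^{3} + 2 y}{3 \sqrt{y^{4} + 2 y^{2} + 2}} = f(y).

An antiderivative is F(y) = \frac{\sqrt{y^{4} + 2 y^{2} + 2}}{3}.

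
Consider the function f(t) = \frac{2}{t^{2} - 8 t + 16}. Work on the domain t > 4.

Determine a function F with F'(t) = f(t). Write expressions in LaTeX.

An antiderivative is F(t) = - \frac{2}{t - 4}.

Differentiate the proposed F(t) back; it has to land on f(t) exactly.
Check: d/dt[- \frac{2}{t - 4}] = \frac{2}{t^{2} - 8 t + 16} = f(t).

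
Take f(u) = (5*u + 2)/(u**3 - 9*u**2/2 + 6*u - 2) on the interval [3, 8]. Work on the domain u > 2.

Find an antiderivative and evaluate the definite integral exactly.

The denominator factors as (u - 2)**2*(2*u - 1); partial fractions split f into directly integrable pieces: 4/(2*u - 1) - 2/(u - 2) + 8/(u - 2)**2.
F(u) = 2*(-(u - 2)*log(u - 2) + (u - 2)*log(u - 1/2) - 4)/(u - 2) is an antiderivative of f.
Check: d/du[2*(-(u - 2)*log(u - 2) + (u - 2)*log(u - 1/2) - 4)/(u - 2)] = (10*u + 4)/(2*u**3 - 9*u**2 + 12*u - 4), which equals f(u).
F(8) = -2*log(6) - 4/3 + 2*log(15/2); F(3) = -8 + 2*log(5/2).
Integral = F(8) - F(3) = -2*log(6) - 2*log(5/2) + 2*log(15/2) + 20/3.

Antiderivative: F(u) = 2*(-(u - 2)*log(u - 2) + (u - 2)*log(u - 1/2) - 4)/(u - 2); value = -2*log(6) - 2*log(5/2) + 2*log(15/2) + 20/3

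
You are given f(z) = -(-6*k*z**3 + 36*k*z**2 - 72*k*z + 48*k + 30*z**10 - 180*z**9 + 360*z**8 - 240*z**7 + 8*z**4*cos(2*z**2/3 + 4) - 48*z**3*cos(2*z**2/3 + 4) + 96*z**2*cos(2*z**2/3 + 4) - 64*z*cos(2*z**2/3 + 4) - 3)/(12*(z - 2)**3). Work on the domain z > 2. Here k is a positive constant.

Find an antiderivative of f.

An antiderivative is F(z) = k*z/2 - 5*z**8/16 - sin(2*z**2/3 + 4)/2 - 1/(2*(2*z - 4)**2).

A candidate is checked by its d/dz: the result must match f(z).
Check: d/dz[k*z/2 - 5*z**8/16 - sin(2*z**2/3 + 4)/2 - 1/(2*(2*z - 4)**2)] = (6*k*z**3 - 36*k*z**2 + 72*k*z - 48*k - 30*z**10 + 180*z**9 - 360*z**8 + 240*z**7 - 8*z**4*cos(2*z**2/3 + 4) + 48*z**3*cos(2*z**2/3 + 4) - 96*z**2*cos(2*z**2/3 + 4) + 64*z*cos(2*z**2/3 + 4) + 3)/(12*z**3 - 72*z**2 + 144*z - 96), which equals f(z).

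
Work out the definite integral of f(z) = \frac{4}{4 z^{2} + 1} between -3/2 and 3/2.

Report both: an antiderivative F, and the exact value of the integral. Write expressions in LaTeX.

A first test for any F(z): its z-derivative must equal f(z) identically.
F(z) = 2 \operatorname{atan}{\left(2 z \right)} is an antiderivative of f.
Check: d/dz[2 \operatorname{atan}{\left(2 z \right)}] = \frac{4}{4 z^{2} + 1} = f(z).
F(3/2) = 2 \operatorname{atan}{\left(3 \right)}; F(-3/2) = - 2 \operatorname{atan}{\left(3 \right)}.
Integral = F(3/2) - F(-3/2) = 4 \operatorname{atan}{\left(3 \right)}.

Antiderivative: F(z) = 2 \operatorname{atan}{\left(2 z \right)}; value = 4 \operatorname{atan}{\left(3 \right)}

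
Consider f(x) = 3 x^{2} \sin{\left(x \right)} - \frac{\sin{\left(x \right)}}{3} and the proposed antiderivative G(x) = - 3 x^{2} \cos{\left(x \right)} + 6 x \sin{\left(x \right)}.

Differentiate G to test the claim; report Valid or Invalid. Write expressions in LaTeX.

Invalid: d/dx[G] - f = \frac{19 \sin{\left(x \right)}}{3}, which is not 0.

d/dx[G] = 3 x^{2} \sin{\left(x \right)} + 6 \sin{\left(x \right)}
d/dx[G] - f(x) = \frac{19 \sin{\left(x \right)}}{3} != 0.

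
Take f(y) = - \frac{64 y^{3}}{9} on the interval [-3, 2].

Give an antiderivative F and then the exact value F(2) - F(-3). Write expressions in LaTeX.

For F(y) to be correct the identity F'(y) - f(y) = 0 must hold.
F(y) = - \frac{16 y^{4}}{9} is an antiderivative of f.
Check: d/dy[- \frac{16 y^{4}}{9}] = - \frac{64 y^{3}}{9} = f(y).
F(2) = - \frac{256}{9}; F(-3) = -144.
Integral = F(2) - F(-3) = \frac{1040}{9}.

Antiderivative: F(y) = - \frac{16 y^{4}}{9}; value = \frac{1040}{9}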